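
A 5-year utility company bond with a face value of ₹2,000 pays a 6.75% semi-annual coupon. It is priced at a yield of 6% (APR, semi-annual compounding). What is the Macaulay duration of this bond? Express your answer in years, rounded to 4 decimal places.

Periodic yield y = 0.03. Discount each cash flow and weight by its period:
  t   CF        PV=CF/(1+0.03)^t    t·PV
  1        67.50        65.5340        65.5340
  2        67.50        63.6252       127.2504
  3        67.50        61.7721       185.3162
  4        67.50        59.9729       239.8915
  5        67.50        58.2261       291.1305
  6        67.50        56.5302       339.1811
  7        67.50        54.8837       384.1857
  8        67.50        53.2851       426.2810
  9        67.50        51.7331       465.5982
  10    2,067.50     1,538.4142    15,384.1417
  Σ                  2,063.9765    17,908.5103
Price P = Σ PV = 2,063.9765.
Macaulay duration = Σ(t·PV) / P = 17,908.5103 / 2,063.9765 = 8.67670 half-year periods.
In years: 8.67670 / 2 = 4.33835 years.

4.3384 years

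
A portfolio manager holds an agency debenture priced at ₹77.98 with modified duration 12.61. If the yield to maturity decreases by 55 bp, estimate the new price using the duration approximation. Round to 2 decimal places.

₹83.39

Duration approximation: ΔP/P ≈ -D_mod · Δy = -12.61 × (-0.0055) = +0.069355.
New price ≈ 77.98 × (1 + 0.069355) = 83.3883029.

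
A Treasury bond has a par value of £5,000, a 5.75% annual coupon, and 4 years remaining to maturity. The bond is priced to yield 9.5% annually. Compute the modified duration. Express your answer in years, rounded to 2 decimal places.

Periodic yield y = 0.095. First find Macaulay duration:
  t   CF        PV=CF/(1+0.095)^t    t·PV
  1       287.50       262.5571       262.5571
  2       287.50       239.7782       479.5563
  3       287.50       218.9755       656.9264
  4     5,287.50     3,677.8491    14,711.3963
  Σ                  4,399.1598    16,110.4361
P = 4,399.1598; Macaulay duration = 16,110.4361 / 4,399.1598 = 3.66216 years.
Modified duration = D_Mac / (1 + y) = 3.66216 / 1.095 = 3.34444 years.

3.34 years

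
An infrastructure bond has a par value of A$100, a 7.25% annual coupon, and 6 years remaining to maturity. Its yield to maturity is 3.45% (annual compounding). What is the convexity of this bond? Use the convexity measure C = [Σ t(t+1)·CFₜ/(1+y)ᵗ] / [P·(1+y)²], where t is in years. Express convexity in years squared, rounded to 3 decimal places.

31.995

With y = 0.0345:
  t   CF        PV=CF/(1+0.0345)^t    t·PV        t(t+1)·PV
  1         7.25         7.0082         7.0082          14.0164
  2         7.25         6.7745        13.5490          40.6470
  3         7.25         6.5486        19.6457          78.5828
  4         7.25         6.3302        25.3207         126.6036
  5         7.25         6.1191        30.5954         183.5721
  6       107.25        87.5013       525.0076       3,675.0531
  Σ                    120.2818       621.1266       4,118.4751
P = 120.2818.
Convexity = Σ t(t+1)·PV / [P·(1+y)²] = 4,118.4751 / (120.2818 × 1.070190) = 31.99452.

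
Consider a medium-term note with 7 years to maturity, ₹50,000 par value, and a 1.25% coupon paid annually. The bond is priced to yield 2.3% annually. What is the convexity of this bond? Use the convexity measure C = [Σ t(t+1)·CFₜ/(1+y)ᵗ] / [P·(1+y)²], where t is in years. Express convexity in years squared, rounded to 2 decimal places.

50.82

With y = 0.023:
  t   CF        PV=CF/(1+0.023)^t    t·PV        t(t+1)·PV
  1       625.00       610.9482       610.9482       1,221.8964
  2       625.00       597.2123     1,194.4246       3,583.2739
  3       625.00       583.7852     1,751.3557       7,005.4230
  4       625.00       570.6601     2,282.6403      11,413.2013
  5       625.00       557.8300     2,789.1499      16,734.8993
  6       625.00       545.2883     3,271.7301      22,902.1105
  7    50,625.00    43,175.3235   302,227.2645   2,417,818.1157
  Σ                 46,641.0476   314,127.5132   2,480,678.9200
P = 46,641.0476.
Convexity = Σ t(t+1)·PV / [P·(1+y)²] = 2,480,678.9200 / (46,641.0476 × 1.046529) = 50.82191.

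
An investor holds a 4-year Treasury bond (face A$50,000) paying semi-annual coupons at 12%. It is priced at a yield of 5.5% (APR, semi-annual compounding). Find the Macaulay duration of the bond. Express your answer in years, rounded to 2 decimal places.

Periodic yield y = 0.0275. Discount each cash flow and weight by its period:
  t   CF        PV=CF/(1+0.0275)^t    t·PV
  1     3,000.00     2,919.7080     2,919.7080
  2     3,000.00     2,841.5650     5,683.1300
  3     3,000.00     2,765.5134     8,296.5401
  4     3,000.00     2,691.4972    10,765.9888
  5     3,000.00     2,619.4620    13,097.3100
  6     3,000.00     2,549.3547    15,296.1284
  7     3,000.00     2,481.1238    17,367.8668
  8    53,000.00    42,660.0367   341,280.2940
  Σ                 61,528.2609   414,706.9662
Price P = Σ PV = 61,528.2609.
Macaulay duration = Σ(t·PV) / P = 414,706.9662 / 61,528.2609 = 6.74011 half-year periods.
In years: 6.74011 / 2 = 3.37005 years.

3.37 years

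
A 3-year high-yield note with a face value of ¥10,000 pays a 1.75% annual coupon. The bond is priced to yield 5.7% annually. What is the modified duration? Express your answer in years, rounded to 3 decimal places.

Periodic yield y = 0.057. First find Macaulay duration:
  t   CF        PV=CF/(1+0.057)^t    t·PV
  1       175.00       165.5629       165.5629
  2       175.00       156.6347       313.2695
  3    10,175.00     8,616.0747    25,848.2241
  Σ                  8,938.2724    26,327.0565
P = 8,938.2724; Macaulay duration = 26,327.0565 / 8,938.2724 = 2.94543 years.
Modified duration = D_Mac / (1 + y) = 2.94543 / 1.057 = 2.78659 years.

2.787 years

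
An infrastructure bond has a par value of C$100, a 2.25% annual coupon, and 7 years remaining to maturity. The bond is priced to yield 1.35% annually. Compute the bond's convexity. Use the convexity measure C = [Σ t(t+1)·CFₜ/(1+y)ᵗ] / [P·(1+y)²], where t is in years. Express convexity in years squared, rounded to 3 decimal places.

With y = 0.0135:
  t   CF        PV=CF/(1+0.0135)^t    t·PV        t(t+1)·PV
  1         2.25         2.2200         2.2200           4.4401
  2         2.25         2.1905         4.3809          13.1428
  3         2.25         2.1613         6.4838          25.9354
  4         2.25         2.1325         8.5300          42.6498
  5         2.25         2.1041        10.5204          63.1226
  6         2.25         2.0761        12.4564          87.1945
  7       102.25        93.0887       651.6210       5,212.9682
  Σ                    105.9731       696.2126       5,449.4534
P = 105.9731.
Convexity = Σ t(t+1)·PV / [P·(1+y)²] = 5,449.4534 / (105.9731 × 1.027182) = 50.06217.

50.062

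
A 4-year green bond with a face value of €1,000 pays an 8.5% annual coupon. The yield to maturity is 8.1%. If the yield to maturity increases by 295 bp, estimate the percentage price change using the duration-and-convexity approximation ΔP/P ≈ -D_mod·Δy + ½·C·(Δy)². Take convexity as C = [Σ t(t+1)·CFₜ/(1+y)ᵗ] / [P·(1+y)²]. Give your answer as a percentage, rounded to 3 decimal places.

With y = 0.081:
  t   CF        PV=CF/(1+0.081)^t    t·PV        t(t+1)·PV
  1        85.00        78.6309        78.6309         157.2618
  2        85.00        72.7390       145.4781         436.4342
  3        85.00        67.2887       201.8660         807.4639
  4     1,085.00       794.5605     3,178.2419      15,891.2097
  Σ                  1,013.2191     3,604.2169      17,292.3695
P = 1,013.2191; D_Mac = 3.55719 yrs; D_mod = 3.29065 yrs; C = 14.60494.
Duration effect: -3.29065 × (+0.0295) = -0.097074
Convexity effect: 0.5 × 14.60494 × (0.0295)² = +0.0063550
ΔP/P ≈ -0.097074 + 0.0063550 = -0.090719 = -9.0719%.

-9.072%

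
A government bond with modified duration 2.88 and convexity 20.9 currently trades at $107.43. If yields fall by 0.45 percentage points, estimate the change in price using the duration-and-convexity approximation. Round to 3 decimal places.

Duration effect: -D_mod·Δy = -2.88 × (-0.0045) = +0.012960
Convexity effect: ½·C·(Δy)² = 0.5 × 20.9 × (-0.0045)² = +0.0002116125
ΔP/P ≈ +0.012960 + 0.0002116125 = +0.0131716125
ΔP ≈ 107.43 × (+0.0131716125) = +1.415026330875.

+$1.415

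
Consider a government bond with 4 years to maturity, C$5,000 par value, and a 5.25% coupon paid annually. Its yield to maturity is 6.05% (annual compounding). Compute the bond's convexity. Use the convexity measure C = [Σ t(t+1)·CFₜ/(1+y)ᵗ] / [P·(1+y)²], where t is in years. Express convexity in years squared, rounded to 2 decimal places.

16.05

With y = 0.0605:
  t   CF        PV=CF/(1+0.0605)^t    t·PV        t(t+1)·PV
  1       262.50       247.5248       247.5248         495.0495
  2       262.50       233.4038       466.8076       1,400.4229
  3       262.50       220.0885       660.2654       2,641.0616
  4     5,262.50     4,160.5373    16,642.1491      83,210.7455
  Σ                  4,861.5543    18,016.7469      87,747.2796
P = 4,861.5543.
Convexity = Σ t(t+1)·PV / [P·(1+y)²] = 87,747.2796 / (4,861.5543 × 1.124660) = 16.04860.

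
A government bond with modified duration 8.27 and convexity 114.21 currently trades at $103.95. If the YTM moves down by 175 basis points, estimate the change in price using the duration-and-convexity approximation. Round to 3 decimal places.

+$16.862

Duration effect: -D_mod·Δy = -8.27 × (-0.0175) = +0.144725
Convexity effect: ½·C·(Δy)² = 0.5 × 114.21 × (-0.0175)² = +0.01748840625
ΔP/P ≈ +0.144725 + 0.01748840625 = +0.16221340625
ΔP ≈ 103.95 × (+0.16221340625) = +16.8620835796875.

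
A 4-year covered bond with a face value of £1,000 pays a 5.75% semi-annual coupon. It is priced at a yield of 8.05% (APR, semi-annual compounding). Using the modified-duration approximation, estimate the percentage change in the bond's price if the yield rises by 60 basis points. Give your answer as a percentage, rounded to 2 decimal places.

-2.08%

Periodic yield y = 0.04025. Modified duration first:
  t   CF        PV=CF/(1+0.04025)^t    t·PV
  1        28.75        27.6376        27.6376
  2        28.75        26.5682        53.1364
  3        28.75        25.5402        76.6207
  4        28.75        24.5520        98.2080
  5        28.75        23.6020       118.0101
  6        28.75        22.6888       136.1328
  7        28.75        21.8109       152.6764
  8     1,028.75       750.2535     6,002.0283
  Σ                    922.6533     6,664.4503
P = 922.6533; D_Mac = 7.22314 half-year periods = 3.61157 yrs; D_mod = 3.61157/(1+0.04025) = 3.47183 yrs.
ΔP/P ≈ -D_mod · Δy = -3.47183 × (+0.006) = -0.020831 = -2.0831%.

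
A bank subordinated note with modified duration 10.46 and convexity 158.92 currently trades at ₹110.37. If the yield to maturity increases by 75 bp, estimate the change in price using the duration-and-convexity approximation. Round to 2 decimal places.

Duration effect: -D_mod·Δy = -10.46 × (+0.0075) = -0.078450
Convexity effect: ½·C·(Δy)² = 0.5 × 158.92 × (0.0075)² = +0.004469625
ΔP/P ≈ -0.078450 + 0.004469625 = -0.073980375
ΔP ≈ 110.37 × (-0.073980375) = -8.16521398875.

-₹8.17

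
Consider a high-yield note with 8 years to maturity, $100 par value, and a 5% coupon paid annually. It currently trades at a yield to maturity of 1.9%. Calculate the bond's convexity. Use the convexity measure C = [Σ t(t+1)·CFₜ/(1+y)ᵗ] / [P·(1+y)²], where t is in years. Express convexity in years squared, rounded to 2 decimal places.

56.94

With y = 0.019:
  t   CF        PV=CF/(1+0.019)^t    t·PV        t(t+1)·PV
  1         5.00         4.9068         4.9068           9.8135
  2         5.00         4.8153         9.6306          28.8917
  3         5.00         4.7255        14.1765          56.7060
  4         5.00         4.6374        18.5495          92.7477
  5         5.00         4.5509        22.7546         136.5276
  6         5.00         4.4661        26.7964         187.5747
  7         5.00         4.3828        30.6795         245.4363
  8       105.00        90.3225       722.5798       6,503.2182
  Σ                    122.8072       850.0737       7,260.9156
P = 122.8072.
Convexity = Σ t(t+1)·PV / [P·(1+y)²] = 7,260.9156 / (122.8072 × 1.038361) = 56.94023.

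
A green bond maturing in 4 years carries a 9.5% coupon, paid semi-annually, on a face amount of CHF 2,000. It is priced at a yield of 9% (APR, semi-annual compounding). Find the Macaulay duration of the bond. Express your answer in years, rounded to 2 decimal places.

Periodic yield y = 0.045. Discount each cash flow and weight by its period:
  t   CF        PV=CF/(1+0.045)^t    t·PV
  1        95.00        90.9091        90.9091
  2        95.00        86.9943       173.9887
  3        95.00        83.2482       249.7445
  4        95.00        79.6633       318.6533
  5        95.00        76.2328       381.1642
  6        95.00        72.9501       437.7006
  7        95.00        69.8087       488.6609
  8     2,095.00     1,473.1728    11,785.3827
  Σ                  2,032.9794    13,926.2041
Price P = Σ PV = 2,032.9794.
Macaulay duration = Σ(t·PV) / P = 13,926.2041 / 2,032.9794 = 6.85015 half-year periods.
In years: 6.85015 / 2 = 3.42507 years.

3.43 years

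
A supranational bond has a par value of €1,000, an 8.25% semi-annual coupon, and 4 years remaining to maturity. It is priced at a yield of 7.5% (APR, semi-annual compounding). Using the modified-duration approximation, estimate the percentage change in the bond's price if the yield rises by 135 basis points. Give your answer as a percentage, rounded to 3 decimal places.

-4.547%

Periodic yield y = 0.0375. Modified duration first:
  t   CF        PV=CF/(1+0.0375)^t    t·PV
  1        41.25        39.7590        39.7590
  2        41.25        38.3220        76.6439
  3        41.25        36.9368       110.8105
  4        41.25        35.6018       142.4071
  5        41.25        34.3150       171.5748
  6        41.25        33.0747       198.4479
  7        41.25        31.8792       223.1543
  8     1,041.25       775.6221     6,204.9767
  Σ                  1,025.5105     7,167.7743
P = 1,025.5105; D_Mac = 6.98947 half-year periods = 3.49473 yrs; D_mod = 3.49473/(1+0.0375) = 3.36842 yrs.
ΔP/P ≈ -D_mod · Δy = -3.36842 × (+0.0135) = -0.045474 = -4.5474%.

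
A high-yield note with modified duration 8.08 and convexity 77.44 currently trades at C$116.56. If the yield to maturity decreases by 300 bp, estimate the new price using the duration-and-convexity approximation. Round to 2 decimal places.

Duration effect: -D_mod·Δy = -8.08 × (-0.03) = +0.242400
Convexity effect: ½·C·(Δy)² = 0.5 × 77.44 × (-0.03)² = +0.0348480
ΔP/P ≈ +0.242400 + 0.0348480 = +0.277248
New price ≈ 116.56 × (1 + 0.277248) = 148.87602688.

C$148.88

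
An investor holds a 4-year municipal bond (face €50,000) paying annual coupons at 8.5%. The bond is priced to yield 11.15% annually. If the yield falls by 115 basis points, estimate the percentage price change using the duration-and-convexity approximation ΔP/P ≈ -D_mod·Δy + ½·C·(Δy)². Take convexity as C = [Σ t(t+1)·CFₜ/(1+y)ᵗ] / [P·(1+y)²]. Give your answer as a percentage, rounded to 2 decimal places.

With y = 0.1115:
  t   CF        PV=CF/(1+0.1115)^t    t·PV        t(t+1)·PV
  1     4,250.00     3,823.6617     3,823.6617       7,647.3234
  2     4,250.00     3,440.0915     6,880.1830      20,640.5491
  3     4,250.00     3,094.9991     9,284.9973      37,139.9894
  4    54,250.00    35,543.6378   142,174.5511     710,872.7555
  Σ                 45,902.3901   162,163.3932     776,300.6174
P = 45,902.3901; D_Mac = 3.53279 yrs; D_mod = 3.17840 yrs; C = 13.68913.
Duration effect: -3.17840 × (-0.0115) = +0.036552
Convexity effect: 0.5 × 13.68913 × (-0.0115)² = +0.0009052
ΔP/P ≈ +0.036552 + 0.0009052 = +0.037457 = +3.7457%.

+3.75%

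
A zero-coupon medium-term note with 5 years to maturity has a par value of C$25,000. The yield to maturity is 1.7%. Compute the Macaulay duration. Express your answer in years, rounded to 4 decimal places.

A zero-coupon bond has a single cash flow at maturity, so its Macaulay duration equals its maturity: 5 years.

5.0000 years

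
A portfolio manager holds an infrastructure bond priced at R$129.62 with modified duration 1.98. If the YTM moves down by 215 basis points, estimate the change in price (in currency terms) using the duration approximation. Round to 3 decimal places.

+R$5.518

Duration approximation: ΔP/P ≈ -D_mod · Δy = -1.98 × (-0.0215) = +0.042570.
ΔP ≈ 129.62 × (+0.042570) = +5.5179234.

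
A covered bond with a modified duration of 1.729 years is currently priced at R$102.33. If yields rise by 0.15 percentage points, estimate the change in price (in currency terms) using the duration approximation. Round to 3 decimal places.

Duration approximation: ΔP/P ≈ -D_mod · Δy = -1.729 × (+0.0015) = -0.0025935.
ΔP ≈ 102.33 × (-0.0025935) = -0.265392855.

-R$0.265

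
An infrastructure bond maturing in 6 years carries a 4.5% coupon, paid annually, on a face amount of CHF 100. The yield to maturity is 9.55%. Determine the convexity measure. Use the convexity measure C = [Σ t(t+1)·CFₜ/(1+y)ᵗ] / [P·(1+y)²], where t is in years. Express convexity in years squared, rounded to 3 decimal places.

With y = 0.0955:
  t   CF        PV=CF/(1+0.0955)^t    t·PV        t(t+1)·PV
  1         4.50         4.1077         4.1077           8.2154
  2         4.50         3.7496         7.4992          22.4977
  3         4.50         3.4228        10.2683          41.0730
  4         4.50         3.1244        12.4975          62.4875
  5         4.50         2.8520        14.2600          85.5602
  6       104.50        60.4564       362.7382       2,539.1671
  Σ                     77.7128       411.3709       2,759.0010
P = 77.7128.
Convexity = Σ t(t+1)·PV / [P·(1+y)²] = 2,759.0010 / (77.7128 × 1.200120) = 29.58247.

29.582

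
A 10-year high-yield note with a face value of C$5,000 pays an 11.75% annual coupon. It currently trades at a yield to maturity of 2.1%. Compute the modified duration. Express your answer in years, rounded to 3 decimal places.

7.215 years

Periodic yield y = 0.021. First find Macaulay duration:
  t   CF        PV=CF/(1+0.021)^t    t·PV
  1       587.50       575.4163       575.4163
  2       587.50       563.5811     1,127.1621
  3       587.50       551.9893     1,655.9678
  4       587.50       540.6359     2,162.5437
  5       587.50       529.5161     2,647.5804
  6       587.50       518.6250     3,111.7498
  7       587.50       507.9579     3,555.7050
  8       587.50       497.5101     3,980.0811
  9       587.50       487.2773     4,385.4958
  10    5,587.50     4,538.9993    45,389.9929
  Σ                  9,311.5082    68,591.6950
P = 9,311.5082; Macaulay duration = 68,591.6950 / 9,311.5082 = 7.36634 years.
Modified duration = D_Mac / (1 + y) = 7.36634 / 1.021 = 7.21482 years.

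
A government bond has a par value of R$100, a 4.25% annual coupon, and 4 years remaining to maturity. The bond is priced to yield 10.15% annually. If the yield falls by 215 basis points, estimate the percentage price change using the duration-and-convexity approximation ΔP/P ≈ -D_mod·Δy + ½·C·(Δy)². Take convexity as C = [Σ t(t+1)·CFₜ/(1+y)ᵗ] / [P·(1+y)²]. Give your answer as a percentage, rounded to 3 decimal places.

+7.633%

With y = 0.1015:
  t   CF        PV=CF/(1+0.1015)^t    t·PV        t(t+1)·PV
  1         4.25         3.8584         3.8584           7.7167
  2         4.25         3.5028         7.0057          21.0170
  3         4.25         3.1801         9.5402          38.1607
  4       104.25        70.8171       283.2683       1,416.3417
  Σ                     81.3584       303.6726       1,483.2362
P = 81.3584; D_Mac = 3.73253 yrs; D_mod = 3.38859 yrs; C = 15.02585.
Duration effect: -3.38859 × (-0.0215) = +0.072855
Convexity effect: 0.5 × 15.02585 × (-0.0215)² = +0.0034729
ΔP/P ≈ +0.072855 + 0.0034729 = +0.076328 = +7.6328%.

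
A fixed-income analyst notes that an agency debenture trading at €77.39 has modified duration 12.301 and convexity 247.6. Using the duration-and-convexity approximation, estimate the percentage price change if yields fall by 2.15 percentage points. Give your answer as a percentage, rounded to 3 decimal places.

Duration effect: -D_mod·Δy = -12.301 × (-0.0215) = +0.2644715
Convexity effect: ½·C·(Δy)² = 0.5 × 247.6 × (-0.0215)² = +0.05722655
ΔP/P ≈ +0.2644715 + 0.05722655 = +0.32169805
= +32.169805%.

+32.170%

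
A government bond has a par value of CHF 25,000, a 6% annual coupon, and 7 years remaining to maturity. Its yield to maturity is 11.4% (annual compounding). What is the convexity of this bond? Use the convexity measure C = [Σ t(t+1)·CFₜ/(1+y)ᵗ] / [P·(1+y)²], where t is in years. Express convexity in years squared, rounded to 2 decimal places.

With y = 0.114:
  t   CF        PV=CF/(1+0.114)^t    t·PV        t(t+1)·PV
  1     1,500.00     1,346.4991     1,346.4991       2,692.9982
  2     1,500.00     1,208.7066     2,417.4131       7,252.2393
  3     1,500.00     1,085.0149     3,255.0446      13,020.1783
  4     1,500.00       973.9810     3,895.9241      19,479.6205
  5     1,500.00       874.3097     4,371.5486      26,229.2915
  6     1,500.00       784.8382     4,709.0290      32,963.2030
  7    26,500.00    12,446.5658    87,125.9603     697,007.6827
  Σ                 18,719.9152   107,121.4188     798,645.2135
P = 18,719.9152.
Convexity = Σ t(t+1)·PV / [P·(1+y)²] = 798,645.2135 / (18,719.9152 × 1.240996) = 34.37792.

34.38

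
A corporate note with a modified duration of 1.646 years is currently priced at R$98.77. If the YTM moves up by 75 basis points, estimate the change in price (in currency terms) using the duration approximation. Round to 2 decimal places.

-R$1.22

Duration approximation: ΔP/P ≈ -D_mod · Δy = -1.646 × (+0.0075) = -0.012345.
ΔP ≈ 98.77 × (-0.012345) = -1.21931565.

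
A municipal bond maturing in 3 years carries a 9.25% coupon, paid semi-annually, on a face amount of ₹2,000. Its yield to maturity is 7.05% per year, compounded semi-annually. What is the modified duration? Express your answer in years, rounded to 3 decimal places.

Periodic yield y = 0.03525. First find Macaulay duration:
  t   CF        PV=CF/(1+0.03525)^t    t·PV
  1        92.50        89.3504        89.3504
  2        92.50        86.3080       172.6161
  3        92.50        83.3693       250.1078
  4        92.50        80.5306       322.1223
  5        92.50        77.7885       388.9426
  6     2,092.50     1,699.7852    10,198.7109
  Σ                  2,117.1320    11,421.8501
P = 2,117.1320; Macaulay duration = 11,421.8501 / 2,117.1320 = 5.39496 half-year periods = 2.69748 years.
Modified duration = D_Mac / (1 + y) = 2.69748 / 1.03525 = 2.60563 years.

2.606 years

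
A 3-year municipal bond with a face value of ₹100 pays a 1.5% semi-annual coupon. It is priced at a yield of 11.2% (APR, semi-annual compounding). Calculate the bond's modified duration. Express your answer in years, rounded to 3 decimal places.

Periodic yield y = 0.056. First find Macaulay duration:
  t   CF        PV=CF/(1+0.056)^t    t·PV
  1         0.75         0.7102         0.7102
  2         0.75         0.6726         1.3451
  3         0.75         0.6369         1.9107
  4         0.75         0.6031         2.4125
  5         0.75         0.5711         2.8557
  6       100.75        72.6543       435.9260
  Σ                     75.8483       445.1603
P = 75.8483; Macaulay duration = 445.1603 / 75.8483 = 5.86909 half-year periods = 2.93454 years.
Modified duration = D_Mac / (1 + y) = 2.93454 / 1.056 = 2.77892 years.

2.779 years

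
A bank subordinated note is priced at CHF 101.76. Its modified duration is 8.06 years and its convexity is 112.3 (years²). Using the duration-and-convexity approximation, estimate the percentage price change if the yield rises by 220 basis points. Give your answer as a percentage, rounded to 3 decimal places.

Duration effect: -D_mod·Δy = -8.06 × (+0.022) = -0.177320
Convexity effect: ½·C·(Δy)² = 0.5 × 112.3 × (0.022)² = +0.0271766
ΔP/P ≈ -0.177320 + 0.0271766 = -0.1501434
= -15.01434%.

-15.014%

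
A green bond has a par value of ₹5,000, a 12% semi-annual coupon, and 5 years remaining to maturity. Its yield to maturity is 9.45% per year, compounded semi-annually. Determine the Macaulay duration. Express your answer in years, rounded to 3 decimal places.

Periodic yield y = 0.04725. Discount each cash flow and weight by its period:
  t   CF        PV=CF/(1+0.04725)^t    t·PV
  1       300.00       286.4646       286.4646
  2       300.00       273.5398       547.0796
  3       300.00       261.1982       783.5945
  4       300.00       249.4134       997.6536
  5       300.00       238.1603     1,190.8016
  6       300.00       227.4150     1,364.4898
  7       300.00       217.1544     1,520.0809
  8       300.00       207.3568     1,658.8545
  9       300.00       198.0013     1,782.0113
  10    5,300.00     3,340.1978    33,401.9775
  Σ                  5,498.9014    43,533.0079
Price P = Σ PV = 5,498.9014.
Macaulay duration = Σ(t·PV) / P = 43,533.0079 / 5,498.9014 = 7.91667 half-year periods.
In years: 7.91667 / 2 = 3.95834 years.

3.958 years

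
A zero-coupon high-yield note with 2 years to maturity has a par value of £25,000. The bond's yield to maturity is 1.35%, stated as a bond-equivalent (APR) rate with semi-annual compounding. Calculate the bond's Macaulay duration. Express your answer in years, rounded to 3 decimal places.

2.000 years

A zero-coupon bond has a single cash flow at maturity, so its Macaulay duration equals its maturity: 2 years.
(Equivalently: 4 semi-annual periods ÷ 2 = 2 years.)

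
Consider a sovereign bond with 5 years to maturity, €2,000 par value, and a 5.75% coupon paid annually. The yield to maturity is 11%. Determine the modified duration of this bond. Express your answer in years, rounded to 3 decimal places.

Periodic yield y = 0.11. First find Macaulay duration:
  t   CF        PV=CF/(1+0.11)^t    t·PV
  1       115.00       103.6036       103.6036
  2       115.00        93.3366       186.6732
  3       115.00        84.0870       252.2610
  4       115.00        75.7541       303.0162
  5     2,115.00     1,255.1496     6,275.7478
  Σ                  1,611.9308     7,121.3018
P = 1,611.9308; Macaulay duration = 7,121.3018 / 1,611.9308 = 4.41787 years.
Modified duration = D_Mac / (1 + y) = 4.41787 / 1.11 = 3.98006 years.

3.980 years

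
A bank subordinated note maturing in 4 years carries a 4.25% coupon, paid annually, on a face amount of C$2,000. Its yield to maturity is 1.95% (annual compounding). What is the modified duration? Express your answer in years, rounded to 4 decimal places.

3.7008 years

Periodic yield y = 0.0195. First find Macaulay duration:
  t   CF        PV=CF/(1+0.0195)^t    t·PV
  1        85.00        83.3742        83.3742
  2        85.00        81.7795       163.5590
  3        85.00        80.2153       240.6459
  4     2,085.00     1,929.9992     7,719.9970
  Σ                  2,175.3683     8,207.5761
P = 2,175.3683; Macaulay duration = 8,207.5761 / 2,175.3683 = 3.77296 years.
Modified duration = D_Mac / (1 + y) = 3.77296 / 1.0195 = 3.70079 years.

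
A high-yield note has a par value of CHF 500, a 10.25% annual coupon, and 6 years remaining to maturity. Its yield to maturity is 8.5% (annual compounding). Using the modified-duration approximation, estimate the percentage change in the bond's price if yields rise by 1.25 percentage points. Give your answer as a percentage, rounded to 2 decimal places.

-5.55%

Periodic yield y = 0.085. Modified duration first:
  t   CF        PV=CF/(1+0.085)^t    t·PV
  1        51.25        47.2350        47.2350
  2        51.25        43.5346        87.0692
  3        51.25        40.1240       120.3721
  4        51.25        36.9807       147.9227
  5        51.25        34.0836       170.4179
  6       551.25       337.8860     2,027.3159
  Σ                    539.8439     2,600.3328
P = 539.8439; D_Mac = 4.81682 yrs; D_mod = 4.81682/(1+0.085) = 4.43947 yrs.
ΔP/P ≈ -D_mod · Δy = -4.43947 × (+0.0125) = -0.055493 = -5.5493%.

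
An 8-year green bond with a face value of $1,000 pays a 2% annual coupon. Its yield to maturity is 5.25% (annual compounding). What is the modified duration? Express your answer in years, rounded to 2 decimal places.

7.02 years

Periodic yield y = 0.0525. First find Macaulay duration:
  t   CF        PV=CF/(1+0.0525)^t    t·PV
  1        20.00        19.0024        19.0024
  2        20.00        18.0545        36.1090
  3        20.00        17.1539        51.4618
  4        20.00        16.2983        65.1931
  5        20.00        15.4853        77.4265
  6        20.00        14.7129        88.2772
  7        20.00        13.9790        97.8528
  8     1,020.00       677.3659     5,418.9273
  Σ                    792.0521     5,854.2501
P = 792.0521; Macaulay duration = 5,854.2501 / 792.0521 = 7.39124 years.
Modified duration = D_Mac / (1 + y) = 7.39124 / 1.0525 = 7.02256 years.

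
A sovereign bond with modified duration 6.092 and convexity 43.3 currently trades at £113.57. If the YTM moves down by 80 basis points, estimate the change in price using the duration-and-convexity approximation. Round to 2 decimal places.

+£5.69

Duration effect: -D_mod·Δy = -6.092 × (-0.008) = +0.048736
Convexity effect: ½·C·(Δy)² = 0.5 × 43.3 × (-0.008)² = +0.0013856
ΔP/P ≈ +0.048736 + 0.0013856 = +0.0501216
ΔP ≈ 113.57 × (+0.0501216) = +5.692310112.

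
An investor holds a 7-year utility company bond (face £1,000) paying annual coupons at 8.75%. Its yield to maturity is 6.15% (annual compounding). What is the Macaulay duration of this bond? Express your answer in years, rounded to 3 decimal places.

5.625 years

Periodic yield y = 0.0615. Discount each cash flow and weight by its year:
  t   CF        PV=CF/(1+0.0615)^t    t·PV
  1        87.50        82.4305        82.4305
  2        87.50        77.6548       155.3095
  3        87.50        73.1557       219.4670
  4        87.50        68.9173       275.6691
  5        87.50        64.9244       324.6221
  6        87.50        61.1629       366.9774
  7     1,087.50       716.1257     5,012.8801
  Σ                  1,144.3713     6,437.3557
Price P = Σ PV = 1,144.3713.
Macaulay duration = Σ(t·PV) / P = 6,437.3557 / 1,144.3713 = 5.62523 years.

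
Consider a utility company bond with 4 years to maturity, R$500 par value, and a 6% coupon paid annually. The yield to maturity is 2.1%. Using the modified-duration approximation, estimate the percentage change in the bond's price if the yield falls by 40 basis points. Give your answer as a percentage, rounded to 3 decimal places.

Periodic yield y = 0.021. Modified duration first:
  t   CF        PV=CF/(1+0.021)^t    t·PV
  1        30.00        29.3830        29.3830
  2        30.00        28.7786        57.5572
  3        30.00        28.1867        84.5601
  4       530.00       487.7226     1,950.8905
  Σ                    574.0709     2,122.3907
P = 574.0709; D_Mac = 3.69709 yrs; D_mod = 3.69709/(1+0.021) = 3.62105 yrs.
ΔP/P ≈ -D_mod · Δy = -3.62105 × (-0.004) = +0.014484 = +1.4484%.

+1.448%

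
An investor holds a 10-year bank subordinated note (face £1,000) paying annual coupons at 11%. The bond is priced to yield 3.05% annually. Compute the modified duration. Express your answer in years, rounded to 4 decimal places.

Periodic yield y = 0.0305. First find Macaulay duration:
  t   CF        PV=CF/(1+0.0305)^t    t·PV
  1       110.00       106.7443       106.7443
  2       110.00       103.5850       207.1699
  3       110.00       100.5191       301.5574
  4       110.00        97.5440       390.1761
  5       110.00        94.6570       473.2850
  6       110.00        91.8554       551.1324
  7       110.00        89.1367       623.9571
  8       110.00        86.4985       691.9882
  9       110.00        83.9384       755.4457
  10    1,110.00       821.9455     8,219.4549
  Σ                  1,676.4240    12,320.9110
P = 1,676.4240; Macaulay duration = 12,320.9110 / 1,676.4240 = 7.34952 years.
Modified duration = D_Mac / (1 + y) = 7.34952 / 1.0305 = 7.13199 years.

7.1320 years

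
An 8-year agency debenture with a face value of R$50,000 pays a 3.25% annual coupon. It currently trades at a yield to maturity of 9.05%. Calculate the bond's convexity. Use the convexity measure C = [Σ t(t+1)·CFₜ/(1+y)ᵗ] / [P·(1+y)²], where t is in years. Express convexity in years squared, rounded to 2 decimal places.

50.23

With y = 0.0905:
  t   CF        PV=CF/(1+0.0905)^t    t·PV        t(t+1)·PV
  1     1,625.00     1,490.1421     1,490.1421       2,980.2843
  2     1,625.00     1,366.4761     2,732.9521       8,198.8563
  3     1,625.00     1,253.0730     3,759.2189      15,036.8754
  4     1,625.00     1,149.0811     4,596.3244      22,981.6222
  5     1,625.00     1,053.7195     5,268.5975      31,611.5849
  6     1,625.00       966.2719     5,797.6313      40,583.4194
  7     1,625.00       886.0815     6,202.5706      49,620.5648
  8    51,625.00    25,813.9643   206,511.7145   1,858,605.4306
  Σ                 33,978.8095   236,359.1515   2,029,618.6379
P = 33,978.8095.
Convexity = Σ t(t+1)·PV / [P·(1+y)²] = 2,029,618.6379 / (33,978.8095 × 1.189190) = 50.22905.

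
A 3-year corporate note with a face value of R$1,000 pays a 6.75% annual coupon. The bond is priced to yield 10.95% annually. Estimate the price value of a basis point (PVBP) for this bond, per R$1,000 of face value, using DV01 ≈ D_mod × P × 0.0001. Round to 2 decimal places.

R$0.23

Periodic yield y = 0.1095.
  t   CF        PV=CF/(1+0.1095)^t    t·PV
  1        67.50        60.8382        60.8382
  2        67.50        54.8339       109.6678
  3     1,067.50       781.6025     2,344.8076
  Σ                    897.2747     2,515.3137
P = 897.2747; D_Mac = 2.80328 yrs; D_mod = 2.52662 yrs.
DV01 ≈ 2.52662 × 897.2747 × 0.0001 = 0.226707.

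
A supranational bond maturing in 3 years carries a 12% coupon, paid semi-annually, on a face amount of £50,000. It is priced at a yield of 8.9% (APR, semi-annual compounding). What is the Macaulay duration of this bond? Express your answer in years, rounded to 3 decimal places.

2.623 years

Periodic yield y = 0.0445. Discount each cash flow and weight by its period:
  t   CF        PV=CF/(1+0.0445)^t    t·PV
  1     3,000.00     2,872.1876     2,872.1876
  2     3,000.00     2,749.8206     5,499.6413
  3     3,000.00     2,632.6670     7,898.0009
  4     3,000.00     2,520.5045    10,082.0180
  5     3,000.00     2,413.1206    12,065.6032
  6    53,000.00    40,815.5078   244,893.0466
  Σ                 54,003.8081   283,310.4975
Price P = Σ PV = 54,003.8081.
Macaulay duration = Σ(t·PV) / P = 283,310.4975 / 54,003.8081 = 5.24612 half-year periods.
In years: 5.24612 / 2 = 2.62306 years.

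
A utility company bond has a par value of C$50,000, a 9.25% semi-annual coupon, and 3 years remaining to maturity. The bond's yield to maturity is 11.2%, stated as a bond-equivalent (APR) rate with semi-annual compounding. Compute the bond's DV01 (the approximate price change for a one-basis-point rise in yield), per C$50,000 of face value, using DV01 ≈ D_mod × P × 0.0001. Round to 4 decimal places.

C$12.0653

Periodic yield y = 0.056.
  t   CF        PV=CF/(1+0.056)^t    t·PV
  1     2,312.50     2,189.8674     2,189.8674
  2     2,312.50     2,073.7381     4,147.4762
  3     2,312.50     1,963.7671     5,891.3014
  4     2,312.50     1,859.6280     7,438.5119
  5     2,312.50     1,761.0113     8,805.0567
  6    52,312.50    37,724.3674   226,346.2046
  Σ                 47,572.3794   254,818.4181
P = 47,572.3794; D_Mac = 5.35644 half-year periods = 2.67822 yrs; D_mod = 2.53619 yrs.
DV01 ≈ 2.53619 × 47,572.3794 × 0.0001 = 12.065266.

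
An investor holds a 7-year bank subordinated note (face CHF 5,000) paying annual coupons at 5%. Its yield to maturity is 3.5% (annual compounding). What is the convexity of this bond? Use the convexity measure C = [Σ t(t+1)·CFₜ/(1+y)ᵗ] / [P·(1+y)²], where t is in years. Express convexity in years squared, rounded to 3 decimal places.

With y = 0.035:
  t   CF        PV=CF/(1+0.035)^t    t·PV        t(t+1)·PV
  1       250.00       241.5459       241.5459         483.0918
  2       250.00       233.3777       466.7554       1,400.2661
  3       250.00       225.4857       676.4570       2,705.8281
  4       250.00       217.8606       871.4422       4,357.2111
  5       250.00       210.4933     1,052.4665       6,314.7988
  6       250.00       203.3752     1,220.2510       8,541.7568
  7     5,250.00     4,126.4525    28,885.1678     231,081.3424
  Σ                  5,458.5908    33,414.0857     254,884.2951
P = 5,458.5908.
Convexity = Σ t(t+1)·PV / [P·(1+y)²] = 254,884.2951 / (5,458.5908 × 1.071225) = 43.58950.

43.589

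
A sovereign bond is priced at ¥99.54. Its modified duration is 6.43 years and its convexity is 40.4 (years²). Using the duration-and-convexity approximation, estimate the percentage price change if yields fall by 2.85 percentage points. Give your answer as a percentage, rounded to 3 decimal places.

Duration effect: -D_mod·Δy = -6.43 × (-0.0285) = +0.183255
Convexity effect: ½·C·(Δy)² = 0.5 × 40.4 × (-0.0285)² = +0.01640745
ΔP/P ≈ +0.183255 + 0.01640745 = +0.19966245
= +19.966245%.

+19.966%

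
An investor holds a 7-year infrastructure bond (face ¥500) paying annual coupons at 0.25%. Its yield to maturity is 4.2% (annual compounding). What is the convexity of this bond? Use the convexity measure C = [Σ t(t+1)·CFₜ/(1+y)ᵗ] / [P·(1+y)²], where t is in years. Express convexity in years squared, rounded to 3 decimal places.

With y = 0.042:
  t   CF        PV=CF/(1+0.042)^t    t·PV        t(t+1)·PV
  1         1.25         1.1996         1.1996           2.3992
  2         1.25         1.1513         2.3025           6.9076
  3         1.25         1.1049         3.3146          13.2583
  4         1.25         1.0603         4.2413          21.2065
  5         1.25         1.0176         5.0879          30.5276
  6         1.25         0.9766         5.8594          41.0160
  7       501.25       375.8204     2,630.7428      21,045.9425
  Σ                    382.3306     2,652.7482      21,161.2577
P = 382.3306.
Convexity = Σ t(t+1)·PV / [P·(1+y)²] = 21,161.2577 / (382.3306 × 1.085764) = 50.97614.

50.976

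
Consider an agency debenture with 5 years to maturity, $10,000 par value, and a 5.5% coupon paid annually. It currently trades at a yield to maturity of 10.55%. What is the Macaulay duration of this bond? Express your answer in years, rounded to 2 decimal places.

4.44 years

Periodic yield y = 0.1055. Discount each cash flow and weight by its year:
  t   CF        PV=CF/(1+0.1055)^t    t·PV
  1       550.00       497.5124       497.5124
  2       550.00       450.0339       900.0677
  3       550.00       407.0863     1,221.2588
  4       550.00       368.2372     1,472.9489
  5    10,550.00     6,389.3801    31,946.9005
  Σ                  8,112.2499    36,038.6884
Price P = Σ PV = 8,112.2499.
Macaulay duration = Σ(t·PV) / P = 36,038.6884 / 8,112.2499 = 4.44250 years.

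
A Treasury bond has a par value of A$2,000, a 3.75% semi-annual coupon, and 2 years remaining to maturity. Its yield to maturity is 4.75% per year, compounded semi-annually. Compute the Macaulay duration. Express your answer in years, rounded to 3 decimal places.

1.945 years

Periodic yield y = 0.02375. Discount each cash flow and weight by its period:
  t   CF        PV=CF/(1+0.02375)^t    t·PV
  1        37.50        36.6300        36.6300
  2        37.50        35.7803        71.5605
  3        37.50        34.9502       104.8506
  4     2,037.50     1,854.9062     7,419.6249
  Σ                  1,962.2667     7,632.6660
Price P = Σ PV = 1,962.2667.
Macaulay duration = Σ(t·PV) / P = 7,632.6660 / 1,962.2667 = 3.88972 half-year periods.
In years: 3.88972 / 2 = 1.94486 years.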